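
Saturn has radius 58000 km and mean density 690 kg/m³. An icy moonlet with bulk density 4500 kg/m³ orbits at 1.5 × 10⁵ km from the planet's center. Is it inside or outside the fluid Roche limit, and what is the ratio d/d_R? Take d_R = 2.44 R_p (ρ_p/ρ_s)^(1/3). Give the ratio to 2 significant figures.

outside; d/d_R ≈ 2.0

d_R = 2.44 × (58000 km) × (690/4500)^(1/3) = 75750 km
d/d_R = (1.5 × 10⁵) / (75750) = 2.0
Since d/d_R > 1, the body is outside the Roche limit.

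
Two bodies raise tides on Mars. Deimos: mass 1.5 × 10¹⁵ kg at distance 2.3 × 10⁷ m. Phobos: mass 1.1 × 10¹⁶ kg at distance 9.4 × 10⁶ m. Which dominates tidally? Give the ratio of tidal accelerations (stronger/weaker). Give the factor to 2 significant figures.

The tide-raising term goes as M/d³ (the gradient of a 1/d² field).
Deimos: (1.5 × 10¹⁵) / (2.3 × 10⁷)³ = 1.233 × 10⁻⁷
Phobos: (1.1 × 10¹⁶) / (9.4 × 10⁶)³ = 1.324 × 10⁻⁵
Ratio (larger/smaller) = 110

Phobos, by a factor of ≈ 110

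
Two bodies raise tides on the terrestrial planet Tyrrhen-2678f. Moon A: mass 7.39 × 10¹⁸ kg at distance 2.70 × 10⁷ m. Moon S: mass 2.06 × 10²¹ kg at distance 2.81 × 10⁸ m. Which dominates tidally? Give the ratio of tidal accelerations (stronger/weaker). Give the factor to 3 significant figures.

Tidal stretch scales as M/d³; compute that for each body.
Moon A: (7.39 × 10¹⁸) / (2.70 × 10⁷)³ = 3.755 × 10⁻⁴
Moon S: (2.06 × 10²¹) / (2.81 × 10⁸)³ = 9.284 × 10⁻⁵
Ratio (larger/smaller) = 4.04

Moon A, by a factor of ≈ 4.04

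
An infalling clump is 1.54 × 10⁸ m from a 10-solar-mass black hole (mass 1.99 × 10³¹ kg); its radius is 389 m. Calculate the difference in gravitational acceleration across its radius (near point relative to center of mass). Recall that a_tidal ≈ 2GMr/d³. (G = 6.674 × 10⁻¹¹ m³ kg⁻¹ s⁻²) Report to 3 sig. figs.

2.83 × 10⁻¹ m/s²

Differencing GM/(d−r)² and GM/d² to first order in r/d gives 2GMr/d³.
Δg = 2GMr/d³
   = 2 × (6.674 × 10⁻¹¹) × (1.99 × 10³¹) × (389) / (1.54 × 10⁸)³
   = 2.83 × 10⁻¹ m/s²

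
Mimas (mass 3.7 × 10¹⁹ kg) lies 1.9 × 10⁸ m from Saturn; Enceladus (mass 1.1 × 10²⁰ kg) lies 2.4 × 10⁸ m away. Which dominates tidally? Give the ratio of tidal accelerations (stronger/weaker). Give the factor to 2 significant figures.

Compare M/d³ for the two perturbers:
Mimas: (3.7 × 10¹⁹) / (1.9 × 10⁸)³ = 5.394 × 10⁻⁶
Enceladus: (1.1 × 10²⁰) / (2.4 × 10⁸)³ = 7.957 × 10⁻⁶
Ratio (larger/smaller) = 1.5

Enceladus, by a factor of ≈ 1.5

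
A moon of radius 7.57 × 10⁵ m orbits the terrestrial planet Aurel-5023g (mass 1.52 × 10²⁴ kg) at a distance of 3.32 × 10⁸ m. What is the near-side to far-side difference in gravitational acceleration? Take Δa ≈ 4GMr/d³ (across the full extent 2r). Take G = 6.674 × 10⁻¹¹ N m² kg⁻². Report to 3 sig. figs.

Δa = 4GMr/d³
   = 4 × (6.674 × 10⁻¹¹) × (1.52 × 10²⁴) × (7.57 × 10⁵) / (3.32 × 10⁸)³
   = 8.39 × 10⁻⁶ m/s²

8.39 × 10⁻⁶ m/s²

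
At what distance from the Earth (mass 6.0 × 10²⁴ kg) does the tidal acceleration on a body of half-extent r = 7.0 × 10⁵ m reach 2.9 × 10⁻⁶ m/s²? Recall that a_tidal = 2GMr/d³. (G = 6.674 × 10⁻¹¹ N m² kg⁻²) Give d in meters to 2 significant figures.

2GMr/d³ = a_tidal  ⇒  d = (2GMr / a_tidal)^(1/3)
d = (2 × 6.674×10⁻¹¹ × (6.0 × 10²⁴) × (7.0 × 10⁵) / (2.9 × 10⁻⁶))^(1/3)
  = 5.8 × 10⁸ m

5.8 × 10⁸ m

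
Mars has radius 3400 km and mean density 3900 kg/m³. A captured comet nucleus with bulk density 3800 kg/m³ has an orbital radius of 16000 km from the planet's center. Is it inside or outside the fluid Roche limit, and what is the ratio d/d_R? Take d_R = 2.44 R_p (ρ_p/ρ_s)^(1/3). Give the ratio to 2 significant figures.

outside; d/d_R ≈ 1.9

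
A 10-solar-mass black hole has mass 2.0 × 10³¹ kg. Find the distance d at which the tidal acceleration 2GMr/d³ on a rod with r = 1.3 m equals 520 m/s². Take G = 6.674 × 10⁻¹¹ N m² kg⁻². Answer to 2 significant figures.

2GMr/d³ = a_tidal  ⇒  d = (2GMr / a_tidal)^(1/3)
d = (2 × 6.674×10⁻¹¹ × (2.0 × 10³¹) × (1.3) / (520))^(1/3)
  = 1.9 × 10⁶ m

1.9 × 10⁶ m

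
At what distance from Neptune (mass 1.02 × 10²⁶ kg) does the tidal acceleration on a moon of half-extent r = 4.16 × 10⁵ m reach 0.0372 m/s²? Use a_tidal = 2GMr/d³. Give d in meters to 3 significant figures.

2GMr/d³ = a_tidal  ⇒  d = (2GMr / a_tidal)^(1/3)
d = (2 × 6.674×10⁻¹¹ × (1.02 × 10²⁶) × (4.16 × 10⁵) / (0.0372))^(1/3)
  = 5.34 × 10⁷ m

5.34 × 10⁷ m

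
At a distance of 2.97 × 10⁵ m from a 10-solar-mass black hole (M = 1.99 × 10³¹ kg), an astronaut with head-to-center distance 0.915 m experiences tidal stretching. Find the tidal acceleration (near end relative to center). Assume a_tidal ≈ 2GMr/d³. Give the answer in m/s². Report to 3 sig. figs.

a_tidal = 2GMr/d³
        = 2 × (6.674 × 10⁻¹¹) × (1.99 × 10³¹) × (0.915) / (2.97 × 10⁵)³
        = 9.28 × 10⁴ m/s²

9.28 × 10⁴ m/s²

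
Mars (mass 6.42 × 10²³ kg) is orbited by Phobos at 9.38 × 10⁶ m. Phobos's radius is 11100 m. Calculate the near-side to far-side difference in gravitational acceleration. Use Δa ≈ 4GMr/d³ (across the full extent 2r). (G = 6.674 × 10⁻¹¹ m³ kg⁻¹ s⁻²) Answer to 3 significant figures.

2.31 × 10⁻³ m/s²

Near-to-far spans 2r, so the tidal difference is twice the near-to-center value: 4GMr/d³.
Δa = 4GMr/d³
   = 4 × (6.674 × 10⁻¹¹) × (6.42 × 10²³) × (11100) / (9.38 × 10⁶)³
   = 2.31 × 10⁻³ m/s²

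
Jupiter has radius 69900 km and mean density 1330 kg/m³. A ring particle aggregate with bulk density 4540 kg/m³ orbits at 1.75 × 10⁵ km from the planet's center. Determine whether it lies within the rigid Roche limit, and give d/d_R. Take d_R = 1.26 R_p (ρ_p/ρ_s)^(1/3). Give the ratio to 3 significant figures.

d_R = 1.26 × (69900 km) × (1330/4540)^(1/3) = 58490 km
d/d_R = (1.75 × 10⁵) / (58490) = 2.99
Since d/d_R > 1, the body is outside the Roche limit.

outside; d/d_R ≈ 2.99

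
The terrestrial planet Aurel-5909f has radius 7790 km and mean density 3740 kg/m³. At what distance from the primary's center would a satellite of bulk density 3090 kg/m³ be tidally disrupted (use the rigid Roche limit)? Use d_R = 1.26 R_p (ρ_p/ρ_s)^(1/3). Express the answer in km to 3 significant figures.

d_R = 1.26 × 7790 km × (3740/3090)^(1/3)
    = 10500 km

10500 km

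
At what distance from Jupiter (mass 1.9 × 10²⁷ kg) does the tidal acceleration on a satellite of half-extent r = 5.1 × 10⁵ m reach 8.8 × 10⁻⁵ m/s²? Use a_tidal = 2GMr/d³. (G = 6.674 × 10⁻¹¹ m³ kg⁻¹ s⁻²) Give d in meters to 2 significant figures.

1.1 × 10⁹ m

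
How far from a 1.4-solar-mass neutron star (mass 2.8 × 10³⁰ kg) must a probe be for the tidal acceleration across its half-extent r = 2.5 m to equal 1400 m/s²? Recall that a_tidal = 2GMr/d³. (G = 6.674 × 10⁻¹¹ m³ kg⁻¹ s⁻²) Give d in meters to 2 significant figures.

8.7 × 10⁵ m

2GMr/d³ = a_tidal  ⇒  d = (2GMr / a_tidal)^(1/3)
d = (2 × 6.674×10⁻¹¹ × (2.8 × 10³⁰) × (2.5) / (1400))^(1/3)
  = 8.7 × 10⁵ m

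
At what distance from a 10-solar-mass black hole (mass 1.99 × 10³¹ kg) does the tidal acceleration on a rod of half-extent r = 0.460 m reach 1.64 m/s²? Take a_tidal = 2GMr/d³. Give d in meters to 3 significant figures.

9.07 × 10⁶ m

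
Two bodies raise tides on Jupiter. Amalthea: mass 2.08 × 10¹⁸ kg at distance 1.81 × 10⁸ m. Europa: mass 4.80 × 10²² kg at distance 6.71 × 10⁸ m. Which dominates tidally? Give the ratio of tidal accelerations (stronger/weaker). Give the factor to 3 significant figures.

The tide-raising term goes as M/d³ (the gradient of a 1/d² field).
Amalthea: (2.08 × 10¹⁸) / (1.81 × 10⁸)³ = 3.508 × 10⁻⁷
Europa: (4.80 × 10²²) / (6.71 × 10⁸)³ = 1.589 × 10⁻⁴
Ratio (larger/smaller) = 453

Europa, by a factor of ≈ 453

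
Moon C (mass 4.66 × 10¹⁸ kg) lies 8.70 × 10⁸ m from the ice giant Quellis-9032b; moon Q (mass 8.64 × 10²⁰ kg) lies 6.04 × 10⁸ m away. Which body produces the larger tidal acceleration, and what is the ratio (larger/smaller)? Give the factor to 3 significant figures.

Moon Q, by a factor of ≈ 554

Tidal stretch scales as M/d³; compute that for each body.
Moon C: (4.66 × 10¹⁸) / (8.70 × 10⁸)³ = 7.077 × 10⁻⁹
Moon Q: (8.64 × 10²⁰) / (6.04 × 10⁸)³ = 3.921 × 10⁻⁶
Ratio (larger/smaller) = 554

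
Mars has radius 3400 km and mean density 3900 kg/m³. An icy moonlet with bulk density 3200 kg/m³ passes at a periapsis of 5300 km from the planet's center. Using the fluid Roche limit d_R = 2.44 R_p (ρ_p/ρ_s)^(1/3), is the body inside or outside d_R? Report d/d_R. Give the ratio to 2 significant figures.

inside; d/d_R ≈ 0.60

d_R = 2.44 × (3400 km) × (3900/3200)^(1/3) = 8861 km
d/d_R = (5300) / (8861) = 0.60
Since d/d_R < 1, the body is inside the Roche limit.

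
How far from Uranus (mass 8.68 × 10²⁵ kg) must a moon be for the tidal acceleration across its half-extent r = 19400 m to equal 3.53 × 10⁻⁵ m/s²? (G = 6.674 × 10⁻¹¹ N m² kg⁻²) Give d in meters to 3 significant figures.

2GMr/d³ = a_tidal  ⇒  d = (2GMr / a_tidal)^(1/3)
d = (2 × 6.674×10⁻¹¹ × (8.68 × 10²⁵) × (19400) / (3.53 × 10⁻⁵))^(1/3)
  = 1.85 × 10⁸ m

1.85 × 10⁸ m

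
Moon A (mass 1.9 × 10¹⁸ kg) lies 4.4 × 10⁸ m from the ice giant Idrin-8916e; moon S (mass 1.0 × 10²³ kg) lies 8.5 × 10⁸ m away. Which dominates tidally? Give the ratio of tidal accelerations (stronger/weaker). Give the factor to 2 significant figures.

Moon S, by a factor of ≈ 7300

The tide-raising term goes as M/d³ (the gradient of a 1/d² field).
Moon A: (1.9 × 10¹⁸) / (4.4 × 10⁸)³ = 2.230 × 10⁻⁸
Moon S: (1.0 × 10²³) / (8.5 × 10⁸)³ = 1.628 × 10⁻⁴
Ratio (larger/smaller) = 7300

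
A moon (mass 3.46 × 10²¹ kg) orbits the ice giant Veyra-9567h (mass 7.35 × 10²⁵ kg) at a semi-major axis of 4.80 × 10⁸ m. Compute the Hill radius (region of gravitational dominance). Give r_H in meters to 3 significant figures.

r_H ≈ a (m/3M)^(1/3)
    = (4.80 × 10⁸) × (3.46 × 10²¹ / (3 × 7.35 × 10²⁵))^(1/3)
    = 1.20 × 10⁷ m

1.20 × 10⁷ m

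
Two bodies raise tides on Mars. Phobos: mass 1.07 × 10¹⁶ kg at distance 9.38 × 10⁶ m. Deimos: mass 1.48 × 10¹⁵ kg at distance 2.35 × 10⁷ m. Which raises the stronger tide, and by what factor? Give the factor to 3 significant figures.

Compare M/d³ for the two perturbers:
Phobos: (1.07 × 10¹⁶) / (9.38 × 10⁶)³ = 1.297 × 10⁻⁵
Deimos: (1.48 × 10¹⁵) / (2.35 × 10⁷)³ = 1.140 × 10⁻⁷
Ratio (larger/smaller) = 114

Phobos, by a factor of ≈ 114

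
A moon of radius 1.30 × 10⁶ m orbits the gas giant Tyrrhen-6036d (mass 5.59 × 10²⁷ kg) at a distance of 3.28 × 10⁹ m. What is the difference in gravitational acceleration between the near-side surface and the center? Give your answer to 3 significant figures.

2.75 × 10⁻⁵ m/s²

The tidal stretch is the gradient of GM/d² times the body's extent r, hence the 1/d³ dependence.
Δa = 2GMr/d³
   = 2 × (6.674 × 10⁻¹¹) × (5.59 × 10²⁷) × (1.30 × 10⁶) / (3.28 × 10⁹)³
   = 2.75 × 10⁻⁵ m/s²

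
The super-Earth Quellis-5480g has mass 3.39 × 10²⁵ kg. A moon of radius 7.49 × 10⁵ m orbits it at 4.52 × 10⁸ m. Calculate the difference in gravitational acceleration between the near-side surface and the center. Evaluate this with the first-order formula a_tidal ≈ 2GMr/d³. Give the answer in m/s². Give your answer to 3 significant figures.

Δa = 2GMr/d³
   = 2 × (6.674 × 10⁻¹¹) × (3.39 × 10²⁵) × (7.49 × 10⁵) / (4.52 × 10⁸)³
   = 3.67 × 10⁻⁵ m/s²

3.67 × 10⁻⁵ m/s²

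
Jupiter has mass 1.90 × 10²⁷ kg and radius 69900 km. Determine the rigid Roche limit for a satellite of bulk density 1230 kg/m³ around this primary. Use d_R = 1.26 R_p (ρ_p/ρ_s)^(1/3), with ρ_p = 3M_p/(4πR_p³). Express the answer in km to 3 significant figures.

ρ_p = 3M_p/(4πR_p³) = 3 × (1.90 × 10²⁷) / (4π × (6.99 × 10⁷ m)³) = 1330 kg/m³
d_R = 1.26 × 69900 km × (1330/1230)^(1/3)
    = 90400 km

90400 km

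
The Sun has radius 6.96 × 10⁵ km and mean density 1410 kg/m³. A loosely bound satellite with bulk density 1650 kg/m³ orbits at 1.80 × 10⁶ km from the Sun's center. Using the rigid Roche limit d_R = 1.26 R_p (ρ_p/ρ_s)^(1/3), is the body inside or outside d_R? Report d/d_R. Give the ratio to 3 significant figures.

d_R = 1.26 × (6.96 × 10⁵ km) × (1410/1650)^(1/3) = 8.322 × 10⁵ km
d/d_R = (1.80 × 10⁶) / (8.322 × 10⁵) = 2.16
Since d/d_R > 1, the body is outside the Roche limit.

outside; d/d_R ≈ 2.16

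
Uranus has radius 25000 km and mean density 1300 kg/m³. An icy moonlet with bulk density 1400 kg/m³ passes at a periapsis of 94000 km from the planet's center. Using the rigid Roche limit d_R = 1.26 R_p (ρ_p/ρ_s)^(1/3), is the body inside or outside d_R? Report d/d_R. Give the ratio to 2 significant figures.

d_R = 1.26 × (25000 km) × (1300/1400)^(1/3) = 30730 km
d/d_R = (94000) / (30730) = 3.1
Since d/d_R > 1, the body is outside the Roche limit.

outside; d/d_R ≈ 3.1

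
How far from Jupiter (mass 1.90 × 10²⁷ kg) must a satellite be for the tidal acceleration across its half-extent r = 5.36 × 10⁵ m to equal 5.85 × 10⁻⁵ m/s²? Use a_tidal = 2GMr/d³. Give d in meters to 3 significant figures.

2GMr/d³ = a_tidal  ⇒  d = (2GMr / a_tidal)^(1/3)
d = (2 × 6.674×10⁻¹¹ × (1.90 × 10²⁷) × (5.36 × 10⁵) / (5.85 × 10⁻⁵))^(1/3)
  = 1.32 × 10⁹ m

1.32 × 10⁹ m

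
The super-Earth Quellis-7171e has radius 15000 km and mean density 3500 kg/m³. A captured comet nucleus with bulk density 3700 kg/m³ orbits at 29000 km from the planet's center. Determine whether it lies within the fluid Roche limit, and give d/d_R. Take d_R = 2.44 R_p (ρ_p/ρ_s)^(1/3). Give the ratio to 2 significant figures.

inside; d/d_R ≈ 0.81

d_R = 2.44 × (15000 km) × (3500/3700)^(1/3) = 35930 km
d/d_R = (29000) / (35930) = 0.81
Since d/d_R < 1, the body is inside the Roche limit.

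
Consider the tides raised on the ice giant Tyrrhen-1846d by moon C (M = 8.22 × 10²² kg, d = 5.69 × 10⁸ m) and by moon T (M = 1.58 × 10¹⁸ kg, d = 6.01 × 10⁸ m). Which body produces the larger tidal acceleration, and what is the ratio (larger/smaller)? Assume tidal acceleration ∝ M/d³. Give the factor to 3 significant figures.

Moon C, by a factor of ≈ 61300

Tidal acceleration ∝ M/d³, so compare M/d³ for each.
Moon C: (8.22 × 10²²) / (5.69 × 10⁸)³ = 4.462 × 10⁻⁴
Moon T: (1.58 × 10¹⁸) / (6.01 × 10⁸)³ = 7.278 × 10⁻⁹
Ratio (larger/smaller) = 61300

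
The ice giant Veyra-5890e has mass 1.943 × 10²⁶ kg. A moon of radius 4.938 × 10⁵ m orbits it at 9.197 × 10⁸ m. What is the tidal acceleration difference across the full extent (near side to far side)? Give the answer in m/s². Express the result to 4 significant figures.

a_tidal = 4GMr/d³
        = 4 × (6.674 × 10⁻¹¹) × (1.943 × 10²⁶) × (4.938 × 10⁵) / (9.197 × 10⁸)³
        = 3.293 × 10⁻⁵ m/s²

3.293 × 10⁻⁵ m/s²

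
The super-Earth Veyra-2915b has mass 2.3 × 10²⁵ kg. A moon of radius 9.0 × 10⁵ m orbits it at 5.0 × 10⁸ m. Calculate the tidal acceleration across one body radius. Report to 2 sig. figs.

Δg = 2GMr/d³
   = 2 × (6.674 × 10⁻¹¹) × (2.3 × 10²⁵) × (9.0 × 10⁵) / (5.0 × 10⁸)³
   = 2.2 × 10⁻⁵ m/s²

2.2 × 10⁻⁵ m/s²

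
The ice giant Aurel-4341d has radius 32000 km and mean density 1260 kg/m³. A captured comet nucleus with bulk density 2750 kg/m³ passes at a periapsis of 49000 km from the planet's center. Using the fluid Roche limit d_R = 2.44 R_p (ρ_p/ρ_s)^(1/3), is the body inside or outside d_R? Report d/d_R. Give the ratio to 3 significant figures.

d_R = 2.44 × (32000 km) × (1260/2750)^(1/3) = 60190 km
d/d_R = (49000) / (60190) = 0.814
Since d/d_R < 1, the body is inside the Roche limit.

inside; d/d_R ≈ 0.814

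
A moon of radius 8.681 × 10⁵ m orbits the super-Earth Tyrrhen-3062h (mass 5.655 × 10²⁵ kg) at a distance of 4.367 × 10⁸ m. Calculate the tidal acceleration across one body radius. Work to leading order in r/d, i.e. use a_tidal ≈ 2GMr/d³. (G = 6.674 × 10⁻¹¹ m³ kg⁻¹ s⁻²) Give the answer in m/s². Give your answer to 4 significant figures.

7.868 × 10⁻⁵ m/s²

a_tidal = 2GMr/d³
        = 2 × (6.674 × 10⁻¹¹) × (5.655 × 10²⁵) × (8.681 × 10⁵) / (4.367 × 10⁸)³
        = 7.868 × 10⁻⁵ m/s²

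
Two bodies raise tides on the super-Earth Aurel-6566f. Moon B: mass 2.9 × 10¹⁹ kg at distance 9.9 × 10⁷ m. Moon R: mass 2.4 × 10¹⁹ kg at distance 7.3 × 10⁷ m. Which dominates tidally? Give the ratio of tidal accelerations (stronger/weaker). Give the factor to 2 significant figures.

Tidal stretch scales as M/d³; compute that for each body.
Moon B: (2.9 × 10¹⁹) / (9.9 × 10⁷)³ = 2.989 × 10⁻⁵
Moon R: (2.4 × 10¹⁹) / (7.3 × 10⁷)³ = 6.169 × 10⁻⁵
Ratio (larger/smaller) = 2.1

Moon R, by a factor of ≈ 2.1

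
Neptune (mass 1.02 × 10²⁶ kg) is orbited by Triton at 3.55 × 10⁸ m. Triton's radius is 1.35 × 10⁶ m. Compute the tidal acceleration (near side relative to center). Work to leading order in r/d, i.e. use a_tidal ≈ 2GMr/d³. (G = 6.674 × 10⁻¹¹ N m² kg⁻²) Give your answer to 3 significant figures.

4.11 × 10⁻⁴ m/s²

Δa = 2GMr/d³
   = 2 × (6.674 × 10⁻¹¹) × (1.02 × 10²⁶) × (1.35 × 10⁶) / (3.55 × 10⁸)³
   = 4.11 × 10⁻⁴ m/s²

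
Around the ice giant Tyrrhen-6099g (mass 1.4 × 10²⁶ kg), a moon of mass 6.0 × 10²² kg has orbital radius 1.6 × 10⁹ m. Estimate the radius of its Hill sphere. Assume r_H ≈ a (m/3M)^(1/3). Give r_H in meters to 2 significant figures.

r_H ≈ a (m/3M)^(1/3)
    = (1.6 × 10⁹) × (6.0 × 10²² / (3 × 1.4 × 10²⁶))^(1/3)
    = 8.4 × 10⁷ m

8.4 × 10⁷ m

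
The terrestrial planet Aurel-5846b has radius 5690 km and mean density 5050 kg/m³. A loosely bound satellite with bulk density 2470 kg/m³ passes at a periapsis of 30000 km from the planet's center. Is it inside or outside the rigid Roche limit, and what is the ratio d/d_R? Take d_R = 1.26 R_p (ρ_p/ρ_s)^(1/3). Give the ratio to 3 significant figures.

d_R = 1.26 × (5690 km) × (5050/2470)^(1/3) = 9099 km
d/d_R = (30000) / (9099) = 3.30
Since d/d_R > 1, the body is outside the Roche limit.

outside; d/d_R ≈ 3.30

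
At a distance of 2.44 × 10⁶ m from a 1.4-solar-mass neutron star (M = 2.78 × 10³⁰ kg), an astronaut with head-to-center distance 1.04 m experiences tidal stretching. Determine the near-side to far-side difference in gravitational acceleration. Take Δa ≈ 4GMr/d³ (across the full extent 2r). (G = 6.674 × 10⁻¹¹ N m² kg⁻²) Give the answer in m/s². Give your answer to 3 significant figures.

5.31 × 10¹ m/s²

Near-to-far spans 2r, so the tidal difference is twice the near-to-center value: 4GMr/d³.
Δg = 4GMr/d³
   = 4 × (6.674 × 10⁻¹¹) × (2.78 × 10³⁰) × (1.04) / (2.44 × 10⁶)³
   = 5.31 × 10¹ m/s²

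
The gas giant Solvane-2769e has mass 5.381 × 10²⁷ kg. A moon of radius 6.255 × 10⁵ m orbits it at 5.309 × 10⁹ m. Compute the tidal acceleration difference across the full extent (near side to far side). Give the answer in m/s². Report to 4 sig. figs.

Δa = 4GMr/d³
   = 4 × (6.674 × 10⁻¹¹) × (5.381 × 10²⁷) × (6.255 × 10⁵) / (5.309 × 10⁹)³
   = 6.005 × 10⁻⁶ m/s²

6.005 × 10⁻⁶ m/s²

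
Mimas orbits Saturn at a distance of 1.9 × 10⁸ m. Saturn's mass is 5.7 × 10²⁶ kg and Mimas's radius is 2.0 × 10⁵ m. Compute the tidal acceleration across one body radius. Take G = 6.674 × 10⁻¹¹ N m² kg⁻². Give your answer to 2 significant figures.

a_tidal = 2GMr/d³
        = 2 × (6.674 × 10⁻¹¹) × (5.7 × 10²⁶) × (2.0 × 10⁵) / (1.9 × 10⁸)³
        = 2.2 × 10⁻³ m/s²

2.2 × 10⁻³ m/s²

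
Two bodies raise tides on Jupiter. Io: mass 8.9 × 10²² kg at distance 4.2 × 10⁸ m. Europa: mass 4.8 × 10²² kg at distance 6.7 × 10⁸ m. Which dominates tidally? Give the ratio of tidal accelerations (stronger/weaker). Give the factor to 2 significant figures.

Compare M/d³ for the two perturbers:
Io: (8.9 × 10²²) / (4.2 × 10⁸)³ = 1.201 × 10⁻³
Europa: (4.8 × 10²²) / (6.7 × 10⁸)³ = 1.596 × 10⁻⁴
Ratio (larger/smaller) = 7.5

Io, by a factor of ≈ 7.5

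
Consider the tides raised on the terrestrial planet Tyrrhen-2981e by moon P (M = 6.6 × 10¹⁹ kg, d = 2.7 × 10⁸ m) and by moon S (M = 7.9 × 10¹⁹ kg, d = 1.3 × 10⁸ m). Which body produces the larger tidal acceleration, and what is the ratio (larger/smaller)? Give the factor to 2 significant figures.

Compare M/d³ for the two perturbers:
Moon P: (6.6 × 10¹⁹) / (2.7 × 10⁸)³ = 3.353 × 10⁻⁶
Moon S: (7.9 × 10¹⁹) / (1.3 × 10⁸)³ = 3.596 × 10⁻⁵
Ratio (larger/smaller) = 11

Moon S, by a factor of ≈ 11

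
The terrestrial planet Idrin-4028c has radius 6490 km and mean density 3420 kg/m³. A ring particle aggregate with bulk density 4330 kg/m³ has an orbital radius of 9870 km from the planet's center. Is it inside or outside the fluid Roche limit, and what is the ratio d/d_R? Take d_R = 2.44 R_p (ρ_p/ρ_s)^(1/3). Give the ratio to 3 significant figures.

inside; d/d_R ≈ 0.674

d_R = 2.44 × (6490 km) × (3420/4330)^(1/3) = 14640 km
d/d_R = (9870) / (14640) = 0.674
Since d/d_R < 1, the body is inside the Roche limit.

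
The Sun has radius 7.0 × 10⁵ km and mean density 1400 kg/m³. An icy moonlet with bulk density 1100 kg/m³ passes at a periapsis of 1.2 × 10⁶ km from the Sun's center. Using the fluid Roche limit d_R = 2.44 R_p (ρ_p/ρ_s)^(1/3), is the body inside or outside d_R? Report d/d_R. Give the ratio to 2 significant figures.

inside; d/d_R ≈ 0.65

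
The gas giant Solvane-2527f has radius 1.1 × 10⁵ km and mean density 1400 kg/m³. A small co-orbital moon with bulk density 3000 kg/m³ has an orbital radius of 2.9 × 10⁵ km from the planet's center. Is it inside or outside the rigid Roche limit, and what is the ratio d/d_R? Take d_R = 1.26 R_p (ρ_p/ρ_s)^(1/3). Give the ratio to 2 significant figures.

d_R = 1.26 × (1.1 × 10⁵ km) × (1400/3000)^(1/3) = 1.075 × 10⁵ km
d/d_R = (2.9 × 10⁵) / (1.075 × 10⁵) = 2.7
Since d/d_R > 1, the body is outside the Roche limit.

outside; d/d_R ≈ 2.7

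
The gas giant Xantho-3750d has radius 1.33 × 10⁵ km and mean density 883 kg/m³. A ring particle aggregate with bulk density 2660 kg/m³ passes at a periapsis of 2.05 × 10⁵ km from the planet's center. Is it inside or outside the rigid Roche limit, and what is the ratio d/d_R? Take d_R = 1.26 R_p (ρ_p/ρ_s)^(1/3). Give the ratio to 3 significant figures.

outside; d/d_R ≈ 1.77

d_R = 1.26 × (1.33 × 10⁵ km) × (883/2660)^(1/3) = 1.160 × 10⁵ km
d/d_R = (2.05 × 10⁵) / (1.160 × 10⁵) = 1.77
Since d/d_R > 1, the body is outside the Roche limit.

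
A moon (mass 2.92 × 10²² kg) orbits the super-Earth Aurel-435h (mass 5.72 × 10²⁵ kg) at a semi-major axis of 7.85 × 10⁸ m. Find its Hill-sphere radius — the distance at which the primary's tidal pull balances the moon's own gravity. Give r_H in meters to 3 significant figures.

r_H ≈ a (m/3M)^(1/3)
    = (7.85 × 10⁸) × (2.92 × 10²² / (3 × 5.72 × 10²⁵))^(1/3)
    = 4.35 × 10⁷ m

4.35 × 10⁷ m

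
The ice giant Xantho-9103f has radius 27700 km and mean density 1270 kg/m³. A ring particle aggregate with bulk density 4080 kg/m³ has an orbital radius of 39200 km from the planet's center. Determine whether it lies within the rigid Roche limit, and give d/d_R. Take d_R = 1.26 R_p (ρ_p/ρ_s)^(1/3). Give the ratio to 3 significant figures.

d_R = 1.26 × (27700 km) × (1270/4080)^(1/3) = 23650 km
d/d_R = (39200) / (23650) = 1.66
Since d/d_R > 1, the body is outside the Roche limit.

outside; d/d_R ≈ 1.66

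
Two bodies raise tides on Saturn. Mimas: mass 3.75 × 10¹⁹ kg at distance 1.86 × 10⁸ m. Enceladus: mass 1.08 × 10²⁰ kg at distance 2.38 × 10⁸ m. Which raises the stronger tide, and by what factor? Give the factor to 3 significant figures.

Compare M/d³ for the two perturbers:
Mimas: (3.75 × 10¹⁹) / (1.86 × 10⁸)³ = 5.828 × 10⁻⁶
Enceladus: (1.08 × 10²⁰) / (2.38 × 10⁸)³ = 8.011 × 10⁻⁶
Ratio (larger/smaller) = 1.37

Enceladus, by a factor of ≈ 1.37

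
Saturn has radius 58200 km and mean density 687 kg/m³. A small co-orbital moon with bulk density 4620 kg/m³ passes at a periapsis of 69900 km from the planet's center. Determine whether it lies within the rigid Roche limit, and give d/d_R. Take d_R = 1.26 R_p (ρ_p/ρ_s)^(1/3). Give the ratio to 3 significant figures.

outside; d/d_R ≈ 1.80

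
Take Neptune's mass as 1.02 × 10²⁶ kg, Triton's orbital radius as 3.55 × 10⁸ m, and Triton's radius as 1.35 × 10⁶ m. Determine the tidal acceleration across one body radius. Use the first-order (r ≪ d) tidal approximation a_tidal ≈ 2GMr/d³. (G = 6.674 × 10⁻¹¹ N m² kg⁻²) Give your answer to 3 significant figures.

4.11 × 10⁻⁴ m/s²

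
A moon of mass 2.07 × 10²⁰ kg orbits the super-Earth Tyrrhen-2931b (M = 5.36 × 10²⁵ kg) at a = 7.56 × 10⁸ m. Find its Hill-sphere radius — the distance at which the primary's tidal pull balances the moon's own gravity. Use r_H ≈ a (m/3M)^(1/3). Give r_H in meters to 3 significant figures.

r_H ≈ a (m/3M)^(1/3)
    = (7.56 × 10⁸) × (2.07 × 10²⁰ / (3 × 5.36 × 10²⁵))^(1/3)
    = 8.22 × 10⁶ m

8.22 × 10⁶ m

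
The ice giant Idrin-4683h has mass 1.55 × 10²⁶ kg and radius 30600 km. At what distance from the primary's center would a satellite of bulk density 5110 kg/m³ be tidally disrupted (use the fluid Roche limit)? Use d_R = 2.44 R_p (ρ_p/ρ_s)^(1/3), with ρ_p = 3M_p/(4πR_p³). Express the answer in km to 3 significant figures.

ρ_p = 3M_p/(4πR_p³) = 3 × (1.55 × 10²⁶) / (4π × (3.06 × 10⁷ m)³) = 1290 kg/m³
d_R = 2.44 × 30600 km × (1290/5110)^(1/3)
    = 47200 km

47200 km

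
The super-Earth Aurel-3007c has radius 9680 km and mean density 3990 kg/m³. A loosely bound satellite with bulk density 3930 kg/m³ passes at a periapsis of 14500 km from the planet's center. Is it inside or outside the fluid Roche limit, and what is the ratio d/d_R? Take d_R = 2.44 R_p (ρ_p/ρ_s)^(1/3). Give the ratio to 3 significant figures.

inside; d/d_R ≈ 0.611

d_R = 2.44 × (9680 km) × (3990/3930)^(1/3) = 23740 km
d/d_R = (14500) / (23740) = 0.611
Since d/d_R < 1, the body is inside the Roche limit.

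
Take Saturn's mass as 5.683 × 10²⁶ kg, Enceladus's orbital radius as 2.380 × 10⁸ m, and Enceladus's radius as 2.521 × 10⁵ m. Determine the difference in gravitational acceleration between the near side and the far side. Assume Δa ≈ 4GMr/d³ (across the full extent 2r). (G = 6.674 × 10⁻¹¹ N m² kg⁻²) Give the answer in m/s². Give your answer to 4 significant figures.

2.837 × 10⁻³ m/s²

Δa = 4GMr/d³
   = 4 × (6.674 × 10⁻¹¹) × (5.683 × 10²⁶) × (2.521 × 10⁵) / (2.380 × 10⁸)³
   = 2.837 × 10⁻³ m/s²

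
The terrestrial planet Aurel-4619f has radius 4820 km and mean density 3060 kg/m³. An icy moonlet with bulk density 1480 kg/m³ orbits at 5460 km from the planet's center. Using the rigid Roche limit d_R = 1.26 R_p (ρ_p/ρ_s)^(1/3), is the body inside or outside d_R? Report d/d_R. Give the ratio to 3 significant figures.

d_R = 1.26 × (4820 km) × (3060/1480)^(1/3) = 7737 km
d/d_R = (5460) / (7737) = 0.706
Since d/d_R < 1, the body is inside the Roche limit.

inside; d/d_R ≈ 0.706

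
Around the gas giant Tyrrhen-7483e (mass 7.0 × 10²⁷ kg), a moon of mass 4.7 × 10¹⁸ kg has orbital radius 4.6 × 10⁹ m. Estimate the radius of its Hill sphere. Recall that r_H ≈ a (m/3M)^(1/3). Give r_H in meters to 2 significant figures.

2.8 × 10⁶ m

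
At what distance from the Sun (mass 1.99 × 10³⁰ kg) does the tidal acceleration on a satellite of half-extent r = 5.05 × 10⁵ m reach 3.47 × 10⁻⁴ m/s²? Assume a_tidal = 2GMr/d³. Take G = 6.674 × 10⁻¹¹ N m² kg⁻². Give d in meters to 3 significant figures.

7.28 × 10⁹ m

2GMr/d³ = a_tidal  ⇒  d = (2GMr / a_tidal)^(1/3)
d = (2 × 6.674×10⁻¹¹ × (1.99 × 10³⁰) × (5.05 × 10⁵) / (3.47 × 10⁻⁴))^(1/3)
  = 7.28 × 10⁹ m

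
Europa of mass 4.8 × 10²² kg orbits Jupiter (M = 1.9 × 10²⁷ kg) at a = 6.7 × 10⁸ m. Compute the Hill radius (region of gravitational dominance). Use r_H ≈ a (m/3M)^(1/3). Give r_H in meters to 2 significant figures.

1.4 × 10⁷ m

r_H ≈ a (m/3M)^(1/3)
    = (6.7 × 10⁸) × (4.8 × 10²² / (3 × 1.9 × 10²⁷))^(1/3)
    = 1.4 × 10⁷ m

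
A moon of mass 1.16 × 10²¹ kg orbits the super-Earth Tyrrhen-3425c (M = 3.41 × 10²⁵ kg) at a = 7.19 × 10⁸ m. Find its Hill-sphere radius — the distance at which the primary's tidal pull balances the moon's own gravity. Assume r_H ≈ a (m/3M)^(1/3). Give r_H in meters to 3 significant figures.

r_H ≈ a (m/3M)^(1/3)
    = (7.19 × 10⁸) × (1.16 × 10²¹ / (3 × 3.41 × 10²⁵))^(1/3)
    = 1.62 × 10⁷ m

1.62 × 10⁷ m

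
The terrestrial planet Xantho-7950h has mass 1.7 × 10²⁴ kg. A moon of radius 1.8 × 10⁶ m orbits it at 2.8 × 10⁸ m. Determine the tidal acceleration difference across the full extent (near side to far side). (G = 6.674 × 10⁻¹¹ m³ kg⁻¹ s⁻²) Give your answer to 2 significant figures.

Differencing GM/(d−r)² and GM/(d+r)² to first order in r/d gives 4GMr/d³.
a_tidal = 4GMr/d³
        = 4 × (6.674 × 10⁻¹¹) × (1.7 × 10²⁴) × (1.8 × 10⁶) / (2.8 × 10⁸)³
        = 3.7 × 10⁻⁵ m/s²

3.7 × 10⁻⁵ m/s²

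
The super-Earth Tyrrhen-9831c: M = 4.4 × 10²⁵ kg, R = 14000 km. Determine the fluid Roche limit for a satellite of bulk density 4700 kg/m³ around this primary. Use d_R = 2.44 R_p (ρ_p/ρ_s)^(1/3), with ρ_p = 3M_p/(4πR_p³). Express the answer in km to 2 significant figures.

ρ_p = 3M_p/(4πR_p³) = 3 × (4.4 × 10²⁵) / (4π × (1.4 × 10⁷ m)³) = 3800 kg/m³
d_R = 2.44 × 14000 km × (3800/4700)^(1/3)
    = 32000 km

32000 km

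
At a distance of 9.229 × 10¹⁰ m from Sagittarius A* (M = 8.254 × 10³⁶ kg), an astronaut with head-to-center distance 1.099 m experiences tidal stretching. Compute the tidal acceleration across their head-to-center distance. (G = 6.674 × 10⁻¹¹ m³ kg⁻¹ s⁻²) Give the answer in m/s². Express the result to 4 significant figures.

1.540 × 10⁻⁶ m/s²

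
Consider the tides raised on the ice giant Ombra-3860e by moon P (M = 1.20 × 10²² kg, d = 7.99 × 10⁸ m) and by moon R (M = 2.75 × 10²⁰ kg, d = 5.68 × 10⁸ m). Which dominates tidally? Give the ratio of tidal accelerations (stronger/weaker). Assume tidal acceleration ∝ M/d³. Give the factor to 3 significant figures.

Moon P, by a factor of ≈ 15.7

Tidal acceleration ∝ M/d³, so compare M/d³ for each.
Moon P: (1.20 × 10²²) / (7.99 × 10⁸)³ = 2.353 × 10⁻⁵
Moon R: (2.75 × 10²⁰) / (5.68 × 10⁸)³ = 1.501 × 10⁻⁶
Ratio (larger/smaller) = 15.7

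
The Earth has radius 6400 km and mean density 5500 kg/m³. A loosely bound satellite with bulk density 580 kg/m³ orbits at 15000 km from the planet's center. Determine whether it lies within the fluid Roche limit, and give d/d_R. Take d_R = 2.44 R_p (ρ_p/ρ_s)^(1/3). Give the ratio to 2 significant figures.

inside; d/d_R ≈ 0.45

d_R = 2.44 × (6400 km) × (5500/580)^(1/3) = 33050 km
d/d_R = (15000) / (33050) = 0.45
Since d/d_R < 1, the body is inside the Roche limit.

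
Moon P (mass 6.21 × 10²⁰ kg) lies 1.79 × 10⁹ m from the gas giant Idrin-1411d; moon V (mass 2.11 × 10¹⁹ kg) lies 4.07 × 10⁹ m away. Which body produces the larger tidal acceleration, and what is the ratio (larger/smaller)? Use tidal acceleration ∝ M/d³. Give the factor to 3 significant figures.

The tide-raising term goes as M/d³ (the gradient of a 1/d² field).
Moon P: (6.21 × 10²⁰) / (1.79 × 10⁹)³ = 1.083 × 10⁻⁷
Moon V: (2.11 × 10¹⁹) / (4.07 × 10⁹)³ = 3.130 × 10⁻¹⁰
Ratio (larger/smaller) = 346

Moon P, by a factor of ≈ 346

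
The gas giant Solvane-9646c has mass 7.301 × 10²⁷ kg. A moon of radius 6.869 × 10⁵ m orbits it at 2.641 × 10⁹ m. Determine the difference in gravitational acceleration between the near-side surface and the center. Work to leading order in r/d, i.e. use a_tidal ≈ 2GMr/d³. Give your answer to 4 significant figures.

3.634 × 10⁻⁵ m/s²

Differencing GM/(d−r)² and GM/d² to first order in r/d gives 2GMr/d³.
Δa = 2GMr/d³
   = 2 × (6.674 × 10⁻¹¹) × (7.301 × 10²⁷) × (6.869 × 10⁵) / (2.641 × 10⁹)³
   = 3.634 × 10⁻⁵ m/s²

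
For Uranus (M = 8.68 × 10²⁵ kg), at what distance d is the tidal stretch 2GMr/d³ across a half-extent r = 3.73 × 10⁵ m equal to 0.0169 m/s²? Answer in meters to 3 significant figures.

2GMr/d³ = a_tidal  ⇒  d = (2GMr / a_tidal)^(1/3)
d = (2 × 6.674×10⁻¹¹ × (8.68 × 10²⁵) × (3.73 × 10⁵) / (0.0169))^(1/3)
  = 6.35 × 10⁷ m

6.35 × 10⁷ m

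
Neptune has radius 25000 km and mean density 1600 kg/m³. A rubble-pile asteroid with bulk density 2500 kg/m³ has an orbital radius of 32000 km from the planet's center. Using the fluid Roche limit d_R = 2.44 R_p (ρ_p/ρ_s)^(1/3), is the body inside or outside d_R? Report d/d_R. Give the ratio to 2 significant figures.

d_R = 2.44 × (25000 km) × (1600/2500)^(1/3) = 52570 km
d/d_R = (32000) / (52570) = 0.61
Since d/d_R < 1, the body is inside the Roche limit.

inside; d/d_R ≈ 0.61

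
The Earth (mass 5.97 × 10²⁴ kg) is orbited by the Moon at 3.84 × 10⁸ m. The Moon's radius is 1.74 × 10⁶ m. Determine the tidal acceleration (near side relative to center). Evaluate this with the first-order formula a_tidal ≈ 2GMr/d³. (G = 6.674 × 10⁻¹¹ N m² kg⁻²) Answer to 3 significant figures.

2.45 × 10⁻⁵ m/s²

Δg = 2GMr/d³
   = 2 × (6.674 × 10⁻¹¹) × (5.97 × 10²⁴) × (1.74 × 10⁶) / (3.84 × 10⁸)³
   = 2.45 × 10⁻⁵ m/s²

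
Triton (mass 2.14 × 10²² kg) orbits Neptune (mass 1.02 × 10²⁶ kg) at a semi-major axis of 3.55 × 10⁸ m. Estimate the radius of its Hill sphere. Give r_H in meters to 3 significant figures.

r_H ≈ a (m/3M)^(1/3)
    = (3.55 × 10⁸) × (2.14 × 10²² / (3 × 1.02 × 10²⁶))^(1/3)
    = 1.46 × 10⁷ m

1.46 × 10⁷ m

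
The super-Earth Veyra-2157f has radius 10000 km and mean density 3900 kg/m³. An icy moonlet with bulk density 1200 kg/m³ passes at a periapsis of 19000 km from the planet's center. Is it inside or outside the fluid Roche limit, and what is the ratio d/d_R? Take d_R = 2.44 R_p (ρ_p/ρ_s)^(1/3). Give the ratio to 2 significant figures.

d_R = 2.44 × (10000 km) × (3900/1200)^(1/3) = 36140 km
d/d_R = (19000) / (36140) = 0.53
Since d/d_R < 1, the body is inside the Roche limit.

inside; d/d_R ≈ 0.53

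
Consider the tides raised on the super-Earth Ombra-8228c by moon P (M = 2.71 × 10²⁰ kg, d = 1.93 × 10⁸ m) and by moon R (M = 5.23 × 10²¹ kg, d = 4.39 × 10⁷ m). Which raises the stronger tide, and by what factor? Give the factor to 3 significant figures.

Moon R, by a factor of ≈ 1640

Compare M/d³ for the two perturbers:
Moon P: (2.71 × 10²⁰) / (1.93 × 10⁸)³ = 3.770 × 10⁻⁵
Moon R: (5.23 × 10²¹) / (4.39 × 10⁷)³ = 6.182 × 10⁻²
Ratio (larger/smaller) = 1640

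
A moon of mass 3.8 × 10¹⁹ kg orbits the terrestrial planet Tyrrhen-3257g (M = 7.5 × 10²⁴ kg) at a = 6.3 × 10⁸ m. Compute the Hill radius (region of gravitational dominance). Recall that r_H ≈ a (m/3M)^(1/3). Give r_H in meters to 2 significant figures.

r_H ≈ a (m/3M)^(1/3)
    = (6.3 × 10⁸) × (3.8 × 10¹⁹ / (3 × 7.5 × 10²⁴))^(1/3)
    = 7.5 × 10⁶ m

7.5 × 10⁶ m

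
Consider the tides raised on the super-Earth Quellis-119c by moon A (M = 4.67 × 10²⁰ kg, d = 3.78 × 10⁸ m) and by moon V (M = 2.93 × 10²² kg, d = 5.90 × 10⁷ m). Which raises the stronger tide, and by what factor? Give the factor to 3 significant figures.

Moon V, by a factor of ≈ 16500

Compare M/d³ for the two perturbers:
Moon A: (4.67 × 10²⁰) / (3.78 × 10⁸)³ = 8.647 × 10⁻⁶
Moon V: (2.93 × 10²²) / (5.90 × 10⁷)³ = 1.427 × 10⁻¹
Ratio (larger/smaller) = 16500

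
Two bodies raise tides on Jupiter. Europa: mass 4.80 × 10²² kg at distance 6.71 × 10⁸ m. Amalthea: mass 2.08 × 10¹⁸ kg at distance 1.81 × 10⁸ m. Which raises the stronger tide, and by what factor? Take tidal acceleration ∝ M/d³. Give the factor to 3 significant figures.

Tidal acceleration ∝ M/d³, so compare M/d³ for each.
Europa: (4.80 × 10²²) / (6.71 × 10⁸)³ = 1.589 × 10⁻⁴
Amalthea: (2.08 × 10¹⁸) / (1.81 × 10⁸)³ = 3.508 × 10⁻⁷
Ratio (larger/smaller) = 453

Europa, by a factor of ≈ 453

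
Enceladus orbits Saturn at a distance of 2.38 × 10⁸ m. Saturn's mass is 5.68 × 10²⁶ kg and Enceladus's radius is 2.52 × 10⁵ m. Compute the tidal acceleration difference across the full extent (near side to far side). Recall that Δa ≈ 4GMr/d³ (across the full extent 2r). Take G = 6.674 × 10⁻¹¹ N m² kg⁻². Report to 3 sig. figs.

2.83 × 10⁻³ m/s²

Near-to-far spans 2r, so the tidal difference is twice the near-to-center value: 4GMr/d³.
a_tidal = 4GMr/d³
        = 4 × (6.674 × 10⁻¹¹) × (5.68 × 10²⁶) × (2.52 × 10⁵) / (2.38 × 10⁸)³
        = 2.83 × 10⁻³ m/s²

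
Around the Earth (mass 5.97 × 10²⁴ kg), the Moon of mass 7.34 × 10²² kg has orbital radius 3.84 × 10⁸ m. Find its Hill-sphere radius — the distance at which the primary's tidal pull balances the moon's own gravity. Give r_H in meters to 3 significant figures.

r_H ≈ a (m/3M)^(1/3)
    = (3.84 × 10⁸) × (7.34 × 10²² / (3 × 5.97 × 10²⁴))^(1/3)
    = 6.15 × 10⁷ m

6.15 × 10⁷ m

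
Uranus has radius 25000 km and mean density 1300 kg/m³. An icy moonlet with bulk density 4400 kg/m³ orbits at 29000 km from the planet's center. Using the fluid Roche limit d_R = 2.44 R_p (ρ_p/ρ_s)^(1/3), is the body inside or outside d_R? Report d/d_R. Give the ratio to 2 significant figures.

inside; d/d_R ≈ 0.71

d_R = 2.44 × (25000 km) × (1300/4400)^(1/3) = 40630 km
d/d_R = (29000) / (40630) = 0.71
Since d/d_R < 1, the body is inside the Roche limit.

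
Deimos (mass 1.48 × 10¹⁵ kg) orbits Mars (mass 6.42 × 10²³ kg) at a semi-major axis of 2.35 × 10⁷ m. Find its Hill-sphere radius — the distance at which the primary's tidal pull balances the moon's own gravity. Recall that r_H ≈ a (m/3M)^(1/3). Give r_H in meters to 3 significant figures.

2.15 × 10⁴ m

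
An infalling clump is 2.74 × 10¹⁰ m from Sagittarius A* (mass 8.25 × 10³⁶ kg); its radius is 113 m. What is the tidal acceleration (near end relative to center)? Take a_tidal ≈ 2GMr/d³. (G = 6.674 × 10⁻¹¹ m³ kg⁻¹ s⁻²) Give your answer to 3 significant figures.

6.05 × 10⁻³ m/s²

Δg = 2GMr/d³
   = 2 × (6.674 × 10⁻¹¹) × (8.25 × 10³⁶) × (113) / (2.74 × 10¹⁰)³
   = 6.05 × 10⁻³ m/s²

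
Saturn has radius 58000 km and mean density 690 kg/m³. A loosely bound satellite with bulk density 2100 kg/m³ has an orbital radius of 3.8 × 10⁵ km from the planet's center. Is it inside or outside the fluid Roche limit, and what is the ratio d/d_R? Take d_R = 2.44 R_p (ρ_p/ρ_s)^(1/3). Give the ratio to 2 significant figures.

outside; d/d_R ≈ 3.9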